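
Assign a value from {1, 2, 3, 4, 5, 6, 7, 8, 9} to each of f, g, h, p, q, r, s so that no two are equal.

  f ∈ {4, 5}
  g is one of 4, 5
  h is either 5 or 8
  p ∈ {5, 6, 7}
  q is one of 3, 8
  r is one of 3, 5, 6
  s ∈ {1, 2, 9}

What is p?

7

f and g between them cover only {4, 5} — a naked pair. Remove those values from h, p, r.
h has just one choice, so h = 8. Strike 8 from q.
q has just one choice, so q = 3. Remove 3 from r.
r has just one choice, so r = 6. Remove 6 from p.
So p = 7.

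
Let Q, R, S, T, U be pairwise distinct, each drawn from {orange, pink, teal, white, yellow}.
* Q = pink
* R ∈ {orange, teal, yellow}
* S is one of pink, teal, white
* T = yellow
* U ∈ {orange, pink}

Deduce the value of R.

teal

Q has just one choice, so Q = pink. Remove pink from S, U.
T's domain is down to {yellow}, so T = yellow. Remove yellow from R.
U must be orange (only option left). Strike orange from R.
So R = teal.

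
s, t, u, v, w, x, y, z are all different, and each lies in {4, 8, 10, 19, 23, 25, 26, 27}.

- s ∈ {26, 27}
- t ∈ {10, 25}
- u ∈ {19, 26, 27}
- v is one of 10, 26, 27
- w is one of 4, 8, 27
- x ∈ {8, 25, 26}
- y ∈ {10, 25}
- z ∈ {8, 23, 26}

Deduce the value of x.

Among the 8 variables, 4 fits only w (and all 8 values in {4, 8, 10, 19, 23, 25, 26, 27} must be used), so w = 4.
The 7 still-open variables draw from only 7 values {8, 10, 19, 23, 25, 26, 27}, so each is used; only u can be 19, hence u = 19.
Among the 6 still-open variables, 23 fits only z (and all 6 values in {8, 10, 23, 25, 26, 27} must be used), so z = 23.
The 5 still-open variables together cover exactly {8, 10, 25, 26, 27} — 5 values for 5 variables — and 8 appears only in x's list, so x = 8.

8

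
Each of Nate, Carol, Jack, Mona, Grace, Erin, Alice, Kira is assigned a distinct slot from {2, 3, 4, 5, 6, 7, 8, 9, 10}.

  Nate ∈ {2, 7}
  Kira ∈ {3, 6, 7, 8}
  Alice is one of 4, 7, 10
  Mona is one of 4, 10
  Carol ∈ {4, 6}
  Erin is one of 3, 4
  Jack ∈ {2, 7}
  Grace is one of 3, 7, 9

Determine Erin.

3

The 8 variables draw from only 8 values {2, 3, 4, 6, 7, 8, 9, 10}, so each is used; only Kira can be 8, hence Kira = 8.
Among the 7 still-open variables, 6 fits only Carol (and all 7 values in {2, 3, 4, 6, 7, 9, 10} must be used), so Carol = 6.
The 6 still-open variables draw from only 6 values {2, 3, 4, 7, 9, 10}, so each is used; only Grace can be 9, hence Grace = 9.
The 5 still-open variables draw from only 5 values {2, 3, 4, 7, 10}, so each is used; only Erin can be 3, hence Erin = 3.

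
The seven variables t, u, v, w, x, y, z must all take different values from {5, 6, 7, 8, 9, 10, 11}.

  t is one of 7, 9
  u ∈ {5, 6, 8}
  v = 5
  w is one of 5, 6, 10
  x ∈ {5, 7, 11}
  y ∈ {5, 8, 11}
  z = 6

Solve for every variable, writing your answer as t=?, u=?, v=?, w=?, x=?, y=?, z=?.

v must be 5 (only option left). Strike 5 from u, w, x, y.
z must be 6 (only option left). So u, w can't be 6.
u must be 8 (only option left). Strike 8 from y.
w's domain is down to {10}, so w = 10.
y has just one choice, so y = 11. Remove 11 from x.
x must be 7 (only option left). Remove 7 from t.
t's domain is down to {9}, so t = 9.

t=9, u=8, v=5, w=10, x=7, y=11, z=6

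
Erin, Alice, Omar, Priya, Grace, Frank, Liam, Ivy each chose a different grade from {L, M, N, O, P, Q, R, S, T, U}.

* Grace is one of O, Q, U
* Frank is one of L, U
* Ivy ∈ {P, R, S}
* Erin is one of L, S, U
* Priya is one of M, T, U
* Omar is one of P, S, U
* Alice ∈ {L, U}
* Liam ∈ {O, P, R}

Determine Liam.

O

The 2 variables Alice and Frank are confined to {L, U}, which locks those values in; drop them from Erin, Omar, Priya, Grace.
Erin must be S (only option left). Eliminate S elsewhere: Omar, Ivy.
Omar must be P (only option left). Remove P from Liam, Ivy.
Ivy has just one choice, so Ivy = R. Strike R from Liam.
So Liam = O.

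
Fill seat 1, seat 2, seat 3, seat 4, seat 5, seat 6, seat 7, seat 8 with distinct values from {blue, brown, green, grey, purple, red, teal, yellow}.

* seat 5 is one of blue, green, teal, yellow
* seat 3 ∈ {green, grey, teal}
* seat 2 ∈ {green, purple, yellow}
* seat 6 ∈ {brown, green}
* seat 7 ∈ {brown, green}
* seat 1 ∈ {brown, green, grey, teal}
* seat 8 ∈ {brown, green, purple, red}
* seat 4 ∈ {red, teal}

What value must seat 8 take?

purple

The 8 variables draw from only 8 values {blue, brown, green, grey, purple, red, teal, yellow}, so each is used; only seat 5 can be blue, hence seat 5 = blue.
The 7 still-open variables draw from only 7 values {brown, green, grey, purple, red, teal, yellow}, so each is used; only seat 2 can be yellow, hence seat 2 = yellow.
Among the 6 still-open variables, purple fits only seat 8 (and all 6 values in {brown, green, grey, purple, red, teal} must be used), so seat 8 = purple.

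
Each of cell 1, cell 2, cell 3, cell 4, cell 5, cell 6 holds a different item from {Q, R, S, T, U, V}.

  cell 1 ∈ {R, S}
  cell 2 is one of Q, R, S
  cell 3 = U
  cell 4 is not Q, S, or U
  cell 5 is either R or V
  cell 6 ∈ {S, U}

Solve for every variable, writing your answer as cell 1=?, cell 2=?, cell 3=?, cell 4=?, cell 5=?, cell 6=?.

cell 1=R, cell 2=Q, cell 3=U, cell 4=T, cell 5=V, cell 6=S

cell 3's domain is down to {U}, so cell 3 = U. Remove U from cell 6.
cell 6 has just one choice, so cell 6 = S. Strike S from cell 1, cell 2.
cell 1 must be R (only option left). Eliminate R elsewhere: cell 2, cell 4, cell 5.
cell 2 must be Q (only option left).
cell 5 must be V (only option left). So cell 4 can't be V.
That leaves cell 4 = T.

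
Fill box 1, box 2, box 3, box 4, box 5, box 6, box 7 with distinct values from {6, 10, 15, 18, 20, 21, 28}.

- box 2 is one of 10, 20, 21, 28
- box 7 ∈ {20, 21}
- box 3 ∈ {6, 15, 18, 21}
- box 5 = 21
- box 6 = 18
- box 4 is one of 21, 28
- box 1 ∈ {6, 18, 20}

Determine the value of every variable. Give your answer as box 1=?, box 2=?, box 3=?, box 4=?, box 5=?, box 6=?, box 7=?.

box 1=6, box 2=10, box 3=15, box 4=28, box 5=21, box 6=18, box 7=20

box 5 must be 21 (only option left). Remove 21 from box 2, box 3, box 4, box 7.
box 6's domain is down to {18}, so box 6 = 18. Remove 18 from box 1, box 3.
box 7 has just one choice, so box 7 = 20. Remove 20 from box 1, box 2.
box 1 has just one choice, so box 1 = 6. So box 3 can't be 6.
box 3 must be 15 (only option left).
box 4 must be 28 (only option left). So box 2 can't be 28.
box 2 has just one choice, so box 2 = 10.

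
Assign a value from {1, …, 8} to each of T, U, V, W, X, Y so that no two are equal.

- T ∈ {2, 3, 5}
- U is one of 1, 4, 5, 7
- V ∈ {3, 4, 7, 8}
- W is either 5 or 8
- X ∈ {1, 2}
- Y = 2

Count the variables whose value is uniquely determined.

Y's domain is down to {2}, so Y = 2. Eliminate 2 elsewhere: T, X.
X has just one choice, so X = 1. So U can't be 1.
Determined: X=1, Y=2. The other variables each still have more than one consistent value. That makes 2.

2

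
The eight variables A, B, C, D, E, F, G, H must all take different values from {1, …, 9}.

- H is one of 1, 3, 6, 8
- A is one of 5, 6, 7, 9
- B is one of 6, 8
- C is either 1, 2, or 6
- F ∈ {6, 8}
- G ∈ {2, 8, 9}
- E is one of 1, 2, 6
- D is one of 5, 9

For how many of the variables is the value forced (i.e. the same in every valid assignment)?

Among the 8 variables, 3 fits only H (and all 8 values in {1, 2, 3, 5, 6, 7, 8, 9} must be used), so H = 3.
The 7 still-open variables together cover exactly {1, 2, 5, 6, 7, 8, 9} — 7 values for 7 variables — and 7 appears only in A's list, so A = 7.
The 6 still-open variables together cover exactly {1, 2, 5, 6, 8, 9} — 6 values for 6 variables — and 5 appears only in D's list, so D = 5.
The 5 still-open variables together cover exactly {1, 2, 6, 8, 9} — 5 values for 5 variables — and 9 appears only in G's list, so G = 9.
B and F between them cover only {6, 8} — a naked pair. Remove those values from C, E.
Determined: A=7, D=5, G=9, H=3. The other variables each still have more than one consistent value. That makes 4.

4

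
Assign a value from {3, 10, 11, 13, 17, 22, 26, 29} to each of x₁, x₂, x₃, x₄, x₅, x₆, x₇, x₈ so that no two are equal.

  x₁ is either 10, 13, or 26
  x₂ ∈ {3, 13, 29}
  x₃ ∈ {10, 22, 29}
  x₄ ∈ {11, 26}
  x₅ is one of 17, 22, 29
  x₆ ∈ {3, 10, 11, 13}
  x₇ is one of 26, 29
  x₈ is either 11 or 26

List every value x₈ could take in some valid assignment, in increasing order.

The 8 variables together cover exactly {3, 10, 11, 13, 17, 22, 26, 29} — 8 values for 8 variables — and 17 appears only in x₅'s list, so x₅ = 17.
Among the 7 still-open variables, 22 fits only x₃ (and all 7 values in {3, 10, 11, 13, 22, 26, 29} must be used), so x₃ = 22.
x₄ and x₈ between them cover only {11, 26} — a naked pair. Remove those values from x₁, x₆, x₇.
x₇ has just one choice, so x₇ = 29. Remove 29 from x₂.
No further eliminations apply; x₈ can still be any of 11, 26.

11, 26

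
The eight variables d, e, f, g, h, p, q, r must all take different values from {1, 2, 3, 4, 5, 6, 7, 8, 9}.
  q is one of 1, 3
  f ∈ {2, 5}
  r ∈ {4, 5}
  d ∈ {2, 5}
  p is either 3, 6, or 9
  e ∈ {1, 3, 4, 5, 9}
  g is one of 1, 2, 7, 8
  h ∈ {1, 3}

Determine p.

6

d and f share exactly the 2 values {2, 5}; by pigeonhole those values go to them, so strike 2, 5 from e, g, r.
r's domain is down to {4}, so r = 4. Strike 4 from e.
h and q between them cover only {1, 3} — a naked pair. Remove those values from e, g, p.
That leaves e = 9. Remove 9 from p.
So p = 6.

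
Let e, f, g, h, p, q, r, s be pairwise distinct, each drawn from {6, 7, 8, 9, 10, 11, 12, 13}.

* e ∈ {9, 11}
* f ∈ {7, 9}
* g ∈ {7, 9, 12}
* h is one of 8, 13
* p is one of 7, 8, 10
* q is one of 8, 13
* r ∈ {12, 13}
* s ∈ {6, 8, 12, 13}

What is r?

The 8 variables together cover exactly {6, 7, 8, 9, 10, 11, 12, 13} — 8 values for 8 variables — and 6 appears only in s's list, so s = 6.
The 7 still-open variables together cover exactly {7, 8, 9, 10, 11, 12, 13} — 7 values for 7 variables — and 10 appears only in p's list, so p = 10.
The 6 still-open variables together cover exactly {7, 8, 9, 11, 12, 13} — 6 values for 6 variables — and 11 appears only in e's list, so e = 11.
h and q share exactly the 2 values {8, 13}; by pigeonhole those values go to them, so strike 8, 13 from r.
So r = 12.

12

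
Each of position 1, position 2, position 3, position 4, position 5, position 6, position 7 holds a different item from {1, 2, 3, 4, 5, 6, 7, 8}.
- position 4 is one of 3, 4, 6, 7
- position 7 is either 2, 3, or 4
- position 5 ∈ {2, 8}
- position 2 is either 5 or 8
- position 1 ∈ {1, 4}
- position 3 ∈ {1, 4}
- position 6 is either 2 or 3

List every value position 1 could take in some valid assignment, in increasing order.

1, 4

The 2 variables position 1 and position 3 are confined to {1, 4}, which locks those values in; drop them from position 4, position 7.
position 6 and position 7 between them cover only {2, 3} — a naked pair. Remove those values from position 4, position 5.
position 5's domain is down to {8}, so position 5 = 8. So position 2 can't be 8.
position 2's domain is down to {5}, so position 2 = 5.
No further eliminations apply; position 1 can still be any of 1, 4.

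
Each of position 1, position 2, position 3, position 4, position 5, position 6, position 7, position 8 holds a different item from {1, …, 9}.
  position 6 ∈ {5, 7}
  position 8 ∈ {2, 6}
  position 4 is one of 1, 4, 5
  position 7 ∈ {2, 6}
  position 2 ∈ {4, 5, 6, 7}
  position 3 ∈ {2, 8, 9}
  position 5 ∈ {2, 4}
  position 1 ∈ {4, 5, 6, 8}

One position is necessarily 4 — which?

position 5

The 8 variables together cover exactly {1, 2, 4, 5, 6, 7, 8, 9} — 8 values for 8 variables — and 1 appears only in position 4's list, so position 4 = 1.
Among the 7 still-open variables, 9 fits only position 3 (and all 7 values in {2, 4, 5, 6, 7, 8, 9} must be used), so position 3 = 9.
The 6 still-open variables draw from only 6 values {2, 4, 5, 6, 7, 8}, so each is used; only position 1 can be 8, hence position 1 = 8.
position 7 and position 8 share exactly the 2 values {2, 6}; by pigeonhole those values go to them, so strike 2, 6 from position 2, position 5.
So 4 goes to position 5.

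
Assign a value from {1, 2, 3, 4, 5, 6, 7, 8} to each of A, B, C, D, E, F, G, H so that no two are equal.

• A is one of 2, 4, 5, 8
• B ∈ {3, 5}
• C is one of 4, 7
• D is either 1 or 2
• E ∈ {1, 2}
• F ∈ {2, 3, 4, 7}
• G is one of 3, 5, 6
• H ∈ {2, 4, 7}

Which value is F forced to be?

The 8 variables draw from only 8 values {1, 2, 3, 4, 5, 6, 7, 8}, so each is used; only G can be 6, hence G = 6.
The 7 still-open variables draw from only 7 values {1, 2, 3, 4, 5, 7, 8}, so each is used; only A can be 8, hence A = 8.
The 6 still-open variables together cover exactly {1, 2, 3, 4, 5, 7} — 6 values for 6 variables — and 5 appears only in B's list, so B = 5.
Among the 5 still-open variables, 3 fits only F (and all 5 values in {1, 2, 3, 4, 7} must be used), so F = 3.

3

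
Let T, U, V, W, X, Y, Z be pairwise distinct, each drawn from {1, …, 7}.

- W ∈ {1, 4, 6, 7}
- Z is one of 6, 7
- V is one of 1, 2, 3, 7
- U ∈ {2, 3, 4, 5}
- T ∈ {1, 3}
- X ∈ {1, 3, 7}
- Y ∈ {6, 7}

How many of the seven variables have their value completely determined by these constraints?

Among the 7 variables, 5 fits only U (and all 7 values in {1, 2, 3, 4, 5, 6, 7} must be used), so U = 5.
Among the 6 still-open variables, 2 fits only V (and all 6 values in {1, 2, 3, 4, 6, 7} must be used), so V = 2.
The 5 still-open variables draw from only 5 values {1, 3, 4, 6, 7}, so each is used; only W can be 4, hence W = 4.
The 2 variables Y and Z are confined to {6, 7}, which locks those values in; drop them from X.
Determined: U=5, V=2, W=4. The other variables each still have more than one consistent value. That makes 3.

3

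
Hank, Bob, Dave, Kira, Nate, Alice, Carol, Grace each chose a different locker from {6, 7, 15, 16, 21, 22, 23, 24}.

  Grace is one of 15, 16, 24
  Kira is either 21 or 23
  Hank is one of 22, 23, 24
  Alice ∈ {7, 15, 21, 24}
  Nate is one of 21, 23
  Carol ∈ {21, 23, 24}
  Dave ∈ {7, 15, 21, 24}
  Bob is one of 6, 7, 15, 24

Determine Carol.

24

Among the 8 variables, 6 fits only Bob (and all 8 values in {6, 7, 15, 16, 21, 22, 23, 24} must be used), so Bob = 6.
The 7 still-open variables draw from only 7 values {7, 15, 16, 21, 22, 23, 24}, so each is used; only Grace can be 16, hence Grace = 16.
The 6 still-open variables draw from only 6 values {7, 15, 21, 22, 23, 24}, so each is used; only Hank can be 22, hence Hank = 22.
Kira and Nate share exactly the 2 values {21, 23}; by pigeonhole those values go to them, so strike 21, 23 from Dave, Alice, Carol.
So Carol = 24.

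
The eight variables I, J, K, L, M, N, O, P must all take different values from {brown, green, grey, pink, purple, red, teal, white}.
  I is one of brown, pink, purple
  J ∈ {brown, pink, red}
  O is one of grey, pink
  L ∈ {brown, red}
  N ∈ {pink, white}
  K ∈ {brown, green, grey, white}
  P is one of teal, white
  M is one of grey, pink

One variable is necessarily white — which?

N

The 8 variables draw from only 8 values {brown, green, grey, pink, purple, red, teal, white}, so each is used; only K can be green, hence K = green.
The 7 still-open variables together cover exactly {brown, grey, pink, purple, red, teal, white} — 7 values for 7 variables — and purple appears only in I's list, so I = purple.
Among the 6 still-open variables, teal fits only P (and all 6 values in {brown, grey, pink, red, teal, white} must be used), so P = teal.
The 5 still-open variables together cover exactly {brown, grey, pink, red, white} — 5 values for 5 variables — and white appears only in N's list, so N = white.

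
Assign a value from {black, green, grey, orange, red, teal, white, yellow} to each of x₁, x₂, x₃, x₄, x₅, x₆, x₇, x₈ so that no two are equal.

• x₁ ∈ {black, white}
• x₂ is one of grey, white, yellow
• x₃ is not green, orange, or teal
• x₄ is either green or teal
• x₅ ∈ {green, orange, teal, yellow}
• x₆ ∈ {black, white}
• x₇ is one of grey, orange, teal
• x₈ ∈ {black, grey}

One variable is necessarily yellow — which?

The 8 variables together cover exactly {black, green, grey, orange, red, teal, white, yellow} — 8 values for 8 variables — and red appears only in x₃'s list, so x₃ = red.
The 2 variables x₁ and x₆ are confined to {black, white}, which locks those values in; drop them from x₂, x₈.
x₈'s domain is down to {grey}, so x₈ = grey. Strike grey from x₂, x₇.
So yellow goes to x₂.

x₂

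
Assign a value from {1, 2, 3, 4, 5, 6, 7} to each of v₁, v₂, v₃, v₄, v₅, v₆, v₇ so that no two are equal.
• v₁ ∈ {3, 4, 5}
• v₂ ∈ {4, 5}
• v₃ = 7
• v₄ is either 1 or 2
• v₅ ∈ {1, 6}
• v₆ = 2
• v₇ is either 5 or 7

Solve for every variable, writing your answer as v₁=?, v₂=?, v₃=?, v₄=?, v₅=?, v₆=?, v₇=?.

v₃'s domain is down to {7}, so v₃ = 7. So v₇ can't be 7.
v₆'s domain is down to {2}, so v₆ = 2. Eliminate 2 elsewhere: v₄.
That leaves v₇ = 5. So v₁, v₂ can't be 5.
That leaves v₂ = 4. Remove 4 from v₁.
v₄ must be 1 (only option left). Strike 1 from v₅.
v₅ has just one choice, so v₅ = 6.
v₁ must be 3 (only option left).

v₁=3, v₂=4, v₃=7, v₄=1, v₅=6, v₆=2, v₇=5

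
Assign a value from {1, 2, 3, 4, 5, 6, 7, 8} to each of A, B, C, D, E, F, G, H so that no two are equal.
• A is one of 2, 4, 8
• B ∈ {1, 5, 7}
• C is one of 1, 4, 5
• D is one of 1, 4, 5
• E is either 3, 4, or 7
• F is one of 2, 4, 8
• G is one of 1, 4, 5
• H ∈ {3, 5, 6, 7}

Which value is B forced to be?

The 8 variables together cover exactly {1, 2, 3, 4, 5, 6, 7, 8} — 8 values for 8 variables — and 6 appears only in H's list, so H = 6.
The 7 still-open variables together cover exactly {1, 2, 3, 4, 5, 7, 8} — 7 values for 7 variables — and 3 appears only in E's list, so E = 3.
The 6 still-open variables draw from only 6 values {1, 2, 4, 5, 7, 8}, so each is used; only B can be 7, hence B = 7.

7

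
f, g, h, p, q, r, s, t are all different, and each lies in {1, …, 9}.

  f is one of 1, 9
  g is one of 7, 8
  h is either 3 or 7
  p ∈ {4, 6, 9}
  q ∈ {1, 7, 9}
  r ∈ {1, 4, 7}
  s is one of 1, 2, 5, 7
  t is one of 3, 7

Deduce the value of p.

The 2 variables h and t are confined to {3, 7}, which locks those values in; drop them from g, q, r, s.
g's domain is down to {8}, so g = 8.
f and q between them cover only {1, 9} — a naked pair. Remove those values from p, r, s.
r's domain is down to {4}, so r = 4. Remove 4 from p.
So p = 6.

6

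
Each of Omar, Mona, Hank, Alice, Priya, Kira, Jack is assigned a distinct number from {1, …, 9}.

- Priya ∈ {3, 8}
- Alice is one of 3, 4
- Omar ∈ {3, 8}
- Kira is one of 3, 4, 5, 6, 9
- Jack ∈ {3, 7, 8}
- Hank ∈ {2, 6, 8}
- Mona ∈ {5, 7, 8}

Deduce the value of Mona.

Omar and Priya share exactly the 2 values {3, 8}; by pigeonhole those values go to them, so strike 3, 8 from Mona, Hank, Alice, Kira, Jack.
Alice must be 4 (only option left). So Kira can't be 4.
Jack must be 7 (only option left). Eliminate 7 elsewhere: Mona.
So Mona = 5.

5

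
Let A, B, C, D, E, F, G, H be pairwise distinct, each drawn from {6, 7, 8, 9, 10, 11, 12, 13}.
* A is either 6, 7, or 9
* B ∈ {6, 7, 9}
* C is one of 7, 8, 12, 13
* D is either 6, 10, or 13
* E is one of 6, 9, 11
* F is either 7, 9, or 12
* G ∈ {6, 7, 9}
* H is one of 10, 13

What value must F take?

12

The 8 variables together cover exactly {6, 7, 8, 9, 10, 11, 12, 13} — 8 values for 8 variables — and 8 appears only in C's list, so C = 8.
The 7 still-open variables draw from only 7 values {6, 7, 9, 10, 11, 12, 13}, so each is used; only E can be 11, hence E = 11.
The 6 still-open variables draw from only 6 values {6, 7, 9, 10, 12, 13}, so each is used; only F can be 12, hence F = 12.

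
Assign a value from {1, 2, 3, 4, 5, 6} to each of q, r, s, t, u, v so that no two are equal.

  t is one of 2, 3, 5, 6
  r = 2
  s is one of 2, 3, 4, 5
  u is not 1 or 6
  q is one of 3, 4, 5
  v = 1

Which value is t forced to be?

r's domain is down to {2}, so r = 2. Eliminate 2 elsewhere: s, t, u.
v has just one choice, so v = 1.
The 4 still-open variables draw from only 4 values {3, 4, 5, 6}, so each is used; only t can be 6, hence t = 6.

6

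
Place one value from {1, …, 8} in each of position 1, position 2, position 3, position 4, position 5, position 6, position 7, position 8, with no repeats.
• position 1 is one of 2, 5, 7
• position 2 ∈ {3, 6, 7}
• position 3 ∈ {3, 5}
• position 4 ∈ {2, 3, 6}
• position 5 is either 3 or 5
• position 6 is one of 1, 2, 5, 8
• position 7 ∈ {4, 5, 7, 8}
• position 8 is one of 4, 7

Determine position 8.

The 8 variables together cover exactly {1, 2, 3, 4, 5, 6, 7, 8} — 8 values for 8 variables — and 1 appears only in position 6's list, so position 6 = 1.
The 7 still-open variables together cover exactly {2, 3, 4, 5, 6, 7, 8} — 7 values for 7 variables — and 8 appears only in position 7's list, so position 7 = 8.
Among the 6 still-open variables, 4 fits only position 8 (and all 6 values in {2, 3, 4, 5, 6, 7} must be used), so position 8 = 4.

4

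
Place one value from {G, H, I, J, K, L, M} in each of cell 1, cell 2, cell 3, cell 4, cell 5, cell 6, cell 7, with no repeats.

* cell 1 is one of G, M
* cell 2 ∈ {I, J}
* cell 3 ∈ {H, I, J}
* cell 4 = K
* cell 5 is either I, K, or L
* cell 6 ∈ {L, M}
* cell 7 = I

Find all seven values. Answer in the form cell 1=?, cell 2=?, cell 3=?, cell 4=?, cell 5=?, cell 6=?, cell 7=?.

cell 4 has just one choice, so cell 4 = K. Strike K from cell 5.
That leaves cell 7 = I. Eliminate I elsewhere: cell 2, cell 3, cell 5.
cell 2 has just one choice, so cell 2 = J. Remove J from cell 3.
cell 3's domain is down to {H}, so cell 3 = H.
That leaves cell 5 = L. Remove L from cell 6.
cell 6's domain is down to {M}, so cell 6 = M. So cell 1 can't be M.
cell 1's domain is down to {G}, so cell 1 = G.

cell 1=G, cell 2=J, cell 3=H, cell 4=K, cell 5=L, cell 6=M, cell 7=I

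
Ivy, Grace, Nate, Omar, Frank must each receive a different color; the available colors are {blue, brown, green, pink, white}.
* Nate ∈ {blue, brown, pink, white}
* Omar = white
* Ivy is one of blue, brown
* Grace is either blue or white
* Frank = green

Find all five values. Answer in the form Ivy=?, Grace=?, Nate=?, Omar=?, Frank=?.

Omar must be white (only option left). Remove white from Grace, Nate.
That leaves Frank = green.
That leaves Grace = blue. Remove blue from Ivy, Nate.
Ivy must be brown (only option left). Eliminate brown elsewhere: Nate.
That leaves Nate = pink.

Ivy=brown, Grace=blue, Nate=pink, Omar=white, Frank=green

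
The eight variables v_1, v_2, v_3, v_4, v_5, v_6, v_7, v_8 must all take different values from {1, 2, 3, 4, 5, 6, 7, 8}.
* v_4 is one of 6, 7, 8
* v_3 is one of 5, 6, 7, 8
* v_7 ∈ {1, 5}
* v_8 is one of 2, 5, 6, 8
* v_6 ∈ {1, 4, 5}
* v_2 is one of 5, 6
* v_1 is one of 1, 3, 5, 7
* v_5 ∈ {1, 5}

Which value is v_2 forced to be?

The 8 variables draw from only 8 values {1, 2, 3, 4, 5, 6, 7, 8}, so each is used; only v_8 can be 2, hence v_8 = 2.
Among the 7 still-open variables, 3 fits only v_1 (and all 7 values in {1, 3, 4, 5, 6, 7, 8} must be used), so v_1 = 3.
Among the 6 still-open variables, 4 fits only v_6 (and all 6 values in {1, 4, 5, 6, 7, 8} must be used), so v_6 = 4.
The 2 variables v_5 and v_7 are confined to {1, 5}, which locks those values in; drop them from v_2, v_3.
So v_2 = 6.

6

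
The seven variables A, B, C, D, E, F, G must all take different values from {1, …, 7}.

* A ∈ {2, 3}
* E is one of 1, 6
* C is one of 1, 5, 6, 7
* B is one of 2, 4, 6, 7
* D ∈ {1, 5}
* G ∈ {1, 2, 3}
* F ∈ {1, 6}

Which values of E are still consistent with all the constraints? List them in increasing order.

1, 6

The 7 variables together cover exactly {1, 2, 3, 4, 5, 6, 7} — 7 values for 7 variables — and 4 appears only in B's list, so B = 4.
The 6 still-open variables together cover exactly {1, 2, 3, 5, 6, 7} — 6 values for 6 variables — and 7 appears only in C's list, so C = 7.
Among the 5 still-open variables, 5 fits only D (and all 5 values in {1, 2, 3, 5, 6} must be used), so D = 5.
E and F between them cover only {1, 6} — a naked pair. Remove those values from G.
No further eliminations apply; E can still be any of 1, 6.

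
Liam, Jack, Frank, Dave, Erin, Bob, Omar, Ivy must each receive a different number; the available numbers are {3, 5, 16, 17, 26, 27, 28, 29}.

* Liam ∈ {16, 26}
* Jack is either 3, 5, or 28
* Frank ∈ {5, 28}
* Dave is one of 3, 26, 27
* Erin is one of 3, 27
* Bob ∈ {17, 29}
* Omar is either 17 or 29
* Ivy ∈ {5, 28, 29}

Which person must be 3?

The 8 variables together cover exactly {3, 5, 16, 17, 26, 27, 28, 29} — 8 values for 8 variables — and 16 appears only in Liam's list, so Liam = 16.
The 7 still-open variables together cover exactly {3, 5, 17, 26, 27, 28, 29} — 7 values for 7 variables — and 26 appears only in Dave's list, so Dave = 26.
The 6 still-open variables together cover exactly {3, 5, 17, 27, 28, 29} — 6 values for 6 variables — and 27 appears only in Erin's list, so Erin = 27.
The 5 still-open variables draw from only 5 values {3, 5, 17, 28, 29}, so each is used; only Jack can be 3, hence Jack = 3.

Jack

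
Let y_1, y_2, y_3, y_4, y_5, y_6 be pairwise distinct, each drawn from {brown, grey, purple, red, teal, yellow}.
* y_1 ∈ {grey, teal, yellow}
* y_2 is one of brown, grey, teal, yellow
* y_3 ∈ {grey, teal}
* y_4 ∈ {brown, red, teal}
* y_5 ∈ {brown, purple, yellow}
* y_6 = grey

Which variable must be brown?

y_2

y_6 has just one choice, so y_6 = grey. Remove grey from y_1, y_2, y_3.
y_3 has just one choice, so y_3 = teal. Eliminate teal elsewhere: y_1, y_2, y_4.
That leaves y_1 = yellow. Strike yellow from y_2, y_5.
So brown goes to y_2.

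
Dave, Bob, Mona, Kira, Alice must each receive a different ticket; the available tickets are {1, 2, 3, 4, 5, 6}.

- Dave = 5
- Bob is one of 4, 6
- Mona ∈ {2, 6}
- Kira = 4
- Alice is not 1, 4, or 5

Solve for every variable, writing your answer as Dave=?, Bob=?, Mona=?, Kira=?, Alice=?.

Dave=5, Bob=6, Mona=2, Kira=4, Alice=3

Dave has just one choice, so Dave = 5.
Kira has just one choice, so Kira = 4. So Bob can't be 4.
That leaves Bob = 6. Eliminate 6 elsewhere: Mona, Alice.
Mona has just one choice, so Mona = 2. Strike 2 from Alice.
Alice has just one choice, so Alice = 3.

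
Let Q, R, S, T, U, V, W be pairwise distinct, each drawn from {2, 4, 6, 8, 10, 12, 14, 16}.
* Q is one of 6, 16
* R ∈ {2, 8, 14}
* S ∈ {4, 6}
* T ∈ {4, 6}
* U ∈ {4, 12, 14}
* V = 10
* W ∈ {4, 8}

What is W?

8

V has just one choice, so V = 10.
S and T between them cover only {4, 6} — a naked pair. Remove those values from Q, U, W.
So W = 8.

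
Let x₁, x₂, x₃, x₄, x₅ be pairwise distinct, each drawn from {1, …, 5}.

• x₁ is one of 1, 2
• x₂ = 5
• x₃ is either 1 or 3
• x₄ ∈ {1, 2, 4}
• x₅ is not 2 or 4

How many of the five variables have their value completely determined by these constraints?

x₂ must be 5 (only option left). Strike 5 from x₅.
The 4 still-open variables together cover exactly {1, 2, 3, 4} — 4 values for 4 variables — and 4 appears only in x₄'s list, so x₄ = 4.
Among the 3 still-open variables, 2 fits only x₁ (and all 3 values in {1, 2, 3} must be used), so x₁ = 2.
Determined: x₁=2, x₂=5, x₄=4. The other variables each still have more than one consistent value. That makes 3.

3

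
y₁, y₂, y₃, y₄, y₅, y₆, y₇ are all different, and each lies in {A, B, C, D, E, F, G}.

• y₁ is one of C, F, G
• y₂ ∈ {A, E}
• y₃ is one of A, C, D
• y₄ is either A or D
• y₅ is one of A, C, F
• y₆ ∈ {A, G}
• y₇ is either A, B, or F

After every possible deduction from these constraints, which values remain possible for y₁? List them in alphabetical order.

C, F, G

Among the 7 variables, B fits only y₇ (and all 7 values in {A, B, C, D, E, F, G} must be used), so y₇ = B.
The 6 still-open variables together cover exactly {A, C, D, E, F, G} — 6 values for 6 variables — and E appears only in y₂'s list, so y₂ = E.
No further eliminations apply; y₁ can still be any of C, F, G.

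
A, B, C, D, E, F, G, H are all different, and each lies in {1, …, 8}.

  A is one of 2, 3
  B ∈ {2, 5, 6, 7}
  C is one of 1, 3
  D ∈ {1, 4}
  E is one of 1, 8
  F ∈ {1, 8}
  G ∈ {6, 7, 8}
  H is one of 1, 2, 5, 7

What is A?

2

The 8 variables draw from only 8 values {1, 2, 3, 4, 5, 6, 7, 8}, so each is used; only D can be 4, hence D = 4.
E and F between them cover only {1, 8} — a naked pair. Remove those values from C, G, H.
C's domain is down to {3}, so C = 3. Remove 3 from A.
So A = 2.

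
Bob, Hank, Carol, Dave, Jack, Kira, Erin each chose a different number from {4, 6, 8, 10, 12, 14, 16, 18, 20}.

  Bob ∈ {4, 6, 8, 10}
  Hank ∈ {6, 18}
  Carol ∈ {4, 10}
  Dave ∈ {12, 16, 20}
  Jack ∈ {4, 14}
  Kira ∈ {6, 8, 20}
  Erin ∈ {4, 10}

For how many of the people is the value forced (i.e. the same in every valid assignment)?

The 2 variables Carol and Erin are confined to {4, 10}, which locks those values in; drop them from Bob, Jack.
That leaves Jack = 14.
Determined: Jack=14. The other people each still have more than one consistent value. That makes 1.

1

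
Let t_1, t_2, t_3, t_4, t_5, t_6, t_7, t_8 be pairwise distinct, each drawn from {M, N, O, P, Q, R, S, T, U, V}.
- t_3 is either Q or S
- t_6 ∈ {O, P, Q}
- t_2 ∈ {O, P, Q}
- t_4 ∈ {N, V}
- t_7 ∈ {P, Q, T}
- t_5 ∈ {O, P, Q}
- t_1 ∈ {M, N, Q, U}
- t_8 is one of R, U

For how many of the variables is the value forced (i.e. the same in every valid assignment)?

t_2, t_5, t_6 share exactly the 3 values {O, P, Q}; by pigeonhole those values go to them, so strike O, P, Q from t_1, t_3, t_7.
t_3 has just one choice, so t_3 = S.
t_7 has just one choice, so t_7 = T.
Determined: t_3=S, t_7=T. The other variables each still have more than one consistent value. That makes 2.

2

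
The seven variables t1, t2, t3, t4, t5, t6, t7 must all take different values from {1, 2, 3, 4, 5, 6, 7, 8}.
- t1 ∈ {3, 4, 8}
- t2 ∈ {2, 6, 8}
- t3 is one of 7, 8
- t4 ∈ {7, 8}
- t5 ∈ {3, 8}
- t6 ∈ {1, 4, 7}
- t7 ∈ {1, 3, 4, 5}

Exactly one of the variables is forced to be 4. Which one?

t3 and t4 between them cover only {7, 8} — a naked pair. Remove those values from t1, t2, t5, t6.
t5's domain is down to {3}, so t5 = 3. Strike 3 from t1, t7.
So 4 goes to t1.

t1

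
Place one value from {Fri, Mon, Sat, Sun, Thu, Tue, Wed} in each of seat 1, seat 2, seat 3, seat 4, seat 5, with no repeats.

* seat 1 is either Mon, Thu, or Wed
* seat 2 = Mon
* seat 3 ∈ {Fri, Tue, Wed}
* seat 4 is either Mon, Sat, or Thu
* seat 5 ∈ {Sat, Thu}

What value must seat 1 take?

Wed

seat 2's domain is down to {Mon}, so seat 2 = Mon. Strike Mon from seat 1, seat 4.
seat 4 and seat 5 share exactly the 2 values {Sat, Thu}; by pigeonhole those values go to them, so strike Sat, Thu from seat 1.
So seat 1 = Wed.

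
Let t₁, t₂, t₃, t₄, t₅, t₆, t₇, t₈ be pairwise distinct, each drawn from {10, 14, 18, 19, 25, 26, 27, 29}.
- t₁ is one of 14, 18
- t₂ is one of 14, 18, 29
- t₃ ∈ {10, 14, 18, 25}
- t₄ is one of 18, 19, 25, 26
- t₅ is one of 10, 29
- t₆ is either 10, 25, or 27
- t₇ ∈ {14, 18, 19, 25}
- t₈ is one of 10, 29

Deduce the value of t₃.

25

Among the 8 variables, 26 fits only t₄ (and all 8 values in {10, 14, 18, 19, 25, 26, 27, 29} must be used), so t₄ = 26.
The 7 still-open variables together cover exactly {10, 14, 18, 19, 25, 27, 29} — 7 values for 7 variables — and 19 appears only in t₇'s list, so t₇ = 19.
The 6 still-open variables draw from only 6 values {10, 14, 18, 25, 27, 29}, so each is used; only t₆ can be 27, hence t₆ = 27.
The 5 still-open variables draw from only 5 values {10, 14, 18, 25, 29}, so each is used; only t₃ can be 25, hence t₃ = 25.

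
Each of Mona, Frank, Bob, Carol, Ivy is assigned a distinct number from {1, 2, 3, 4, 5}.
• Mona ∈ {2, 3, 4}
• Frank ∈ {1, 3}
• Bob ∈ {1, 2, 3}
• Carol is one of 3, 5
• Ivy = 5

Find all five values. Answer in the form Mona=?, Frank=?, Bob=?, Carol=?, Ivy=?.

Mona=4, Frank=1, Bob=2, Carol=3, Ivy=5

Ivy's domain is down to {5}, so Ivy = 5. Remove 5 from Carol.
That leaves Carol = 3. Eliminate 3 elsewhere: Mona, Frank, Bob.
Frank's domain is down to {1}, so Frank = 1. Remove 1 from Bob.
That leaves Bob = 2. Remove 2 from Mona.
Mona has just one choice, so Mona = 4.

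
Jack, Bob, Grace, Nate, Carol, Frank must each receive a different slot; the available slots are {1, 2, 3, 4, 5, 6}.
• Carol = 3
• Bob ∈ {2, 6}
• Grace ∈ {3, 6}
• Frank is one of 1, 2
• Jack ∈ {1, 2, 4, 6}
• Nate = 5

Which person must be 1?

Frank

Nate's domain is down to {5}, so Nate = 5.
Carol's domain is down to {3}, so Carol = 3. Remove 3 from Grace.
Grace has just one choice, so Grace = 6. So Jack, Bob can't be 6.
Bob's domain is down to {2}, so Bob = 2. Strike 2 from Jack, Frank.
So 1 goes to Frank.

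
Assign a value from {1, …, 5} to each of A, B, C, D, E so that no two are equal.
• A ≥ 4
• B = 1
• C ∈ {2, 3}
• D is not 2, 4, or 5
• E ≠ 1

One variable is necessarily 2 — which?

B's domain is down to {1}, so B = 1. So D can't be 1.
D has just one choice, so D = 3. So C, E can't be 3.
So 2 goes to C.

C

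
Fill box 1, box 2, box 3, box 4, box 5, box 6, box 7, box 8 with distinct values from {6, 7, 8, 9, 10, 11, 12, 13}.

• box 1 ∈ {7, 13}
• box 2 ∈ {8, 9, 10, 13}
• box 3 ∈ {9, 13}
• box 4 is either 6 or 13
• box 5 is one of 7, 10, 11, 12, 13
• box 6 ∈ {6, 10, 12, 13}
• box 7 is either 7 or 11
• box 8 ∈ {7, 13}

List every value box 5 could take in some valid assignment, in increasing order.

The 8 variables draw from only 8 values {6, 7, 8, 9, 10, 11, 12, 13}, so each is used; only box 2 can be 8, hence box 2 = 8.
The 7 still-open variables draw from only 7 values {6, 7, 9, 10, 11, 12, 13}, so each is used; only box 3 can be 9, hence box 3 = 9.
box 1 and box 8 between them cover only {7, 13} — a naked pair. Remove those values from box 4, box 5, box 6, box 7.
That leaves box 4 = 6. Eliminate 6 elsewhere: box 6.
box 7 has just one choice, so box 7 = 11. Strike 11 from box 5.
No further eliminations apply; box 5 can still be any of 10, 12.

10, 12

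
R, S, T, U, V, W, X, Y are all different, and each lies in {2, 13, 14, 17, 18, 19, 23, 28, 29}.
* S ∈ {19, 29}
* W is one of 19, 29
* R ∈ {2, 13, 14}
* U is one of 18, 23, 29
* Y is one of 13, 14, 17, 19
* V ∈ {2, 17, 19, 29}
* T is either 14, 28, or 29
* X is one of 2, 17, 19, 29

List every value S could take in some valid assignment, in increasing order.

The 2 variables S and W are confined to {19, 29}, which locks those values in; drop them from T, U, V, X, Y.
V and X between them cover only {2, 17} — a naked pair. Remove those values from R, Y.
R and Y between them cover only {13, 14} — a naked pair. Remove those values from T.
That leaves T = 28.
No further eliminations apply; S can still be any of 19, 29.

19, 29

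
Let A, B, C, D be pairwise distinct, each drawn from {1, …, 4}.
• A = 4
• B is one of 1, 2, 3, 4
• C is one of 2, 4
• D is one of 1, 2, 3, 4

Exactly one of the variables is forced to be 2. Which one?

A's domain is down to {4}, so A = 4. Remove 4 from B, C, D.
So 2 goes to C.

C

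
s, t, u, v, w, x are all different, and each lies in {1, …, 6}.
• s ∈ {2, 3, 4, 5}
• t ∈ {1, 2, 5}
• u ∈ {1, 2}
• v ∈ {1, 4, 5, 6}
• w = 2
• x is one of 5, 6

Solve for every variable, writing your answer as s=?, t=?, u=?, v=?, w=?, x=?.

w has just one choice, so w = 2. Strike 2 from s, t, u.
u's domain is down to {1}, so u = 1. Strike 1 from t, v.
That leaves t = 5. Eliminate 5 elsewhere: s, v, x.
x's domain is down to {6}, so x = 6. Eliminate 6 elsewhere: v.
That leaves v = 4. So s can't be 4.
That leaves s = 3.

s=3, t=5, u=1, v=4, w=2, x=6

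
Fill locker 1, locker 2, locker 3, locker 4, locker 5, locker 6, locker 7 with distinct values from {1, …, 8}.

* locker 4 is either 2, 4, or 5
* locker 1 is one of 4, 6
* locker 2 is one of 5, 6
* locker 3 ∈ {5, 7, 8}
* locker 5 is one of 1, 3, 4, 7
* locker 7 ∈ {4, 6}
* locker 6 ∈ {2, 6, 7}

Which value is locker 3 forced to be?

8

The 2 variables locker 1 and locker 7 are confined to {4, 6}, which locks those values in; drop them from locker 2, locker 4, locker 5, locker 6.
locker 2 has just one choice, so locker 2 = 5. Eliminate 5 elsewhere: locker 3, locker 4.
That leaves locker 4 = 2. So locker 6 can't be 2.
locker 6 has just one choice, so locker 6 = 7. Remove 7 from locker 3, locker 5.
So locker 3 = 8.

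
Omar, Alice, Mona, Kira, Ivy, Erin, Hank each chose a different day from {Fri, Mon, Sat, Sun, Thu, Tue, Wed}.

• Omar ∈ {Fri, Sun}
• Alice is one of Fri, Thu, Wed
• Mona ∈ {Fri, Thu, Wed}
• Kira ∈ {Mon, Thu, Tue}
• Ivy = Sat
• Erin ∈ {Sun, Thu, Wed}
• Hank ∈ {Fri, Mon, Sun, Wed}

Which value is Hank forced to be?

Ivy has just one choice, so Ivy = Sat.
Among the 6 still-open variables, Tue fits only Kira (and all 6 values in {Fri, Mon, Sun, Thu, Tue, Wed} must be used), so Kira = Tue.
The 5 still-open variables draw from only 5 values {Fri, Mon, Sun, Thu, Wed}, so each is used; only Hank can be Mon, hence Hank = Mon.

Mon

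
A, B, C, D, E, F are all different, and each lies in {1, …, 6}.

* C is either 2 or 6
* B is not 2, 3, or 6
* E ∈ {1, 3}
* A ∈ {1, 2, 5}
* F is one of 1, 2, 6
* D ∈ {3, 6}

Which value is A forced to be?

Among the 6 variables, 4 fits only B (and all 6 values in {1, 2, 3, 4, 5, 6} must be used), so B = 4.
Among the 5 still-open variables, 5 fits only A (and all 5 values in {1, 2, 3, 5, 6} must be used), so A = 5.

5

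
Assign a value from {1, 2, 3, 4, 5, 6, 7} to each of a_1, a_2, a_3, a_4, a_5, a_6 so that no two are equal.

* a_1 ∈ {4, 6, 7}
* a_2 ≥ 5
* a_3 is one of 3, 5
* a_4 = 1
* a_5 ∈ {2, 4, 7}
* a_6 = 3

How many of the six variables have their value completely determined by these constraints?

3

a_4 must be 1 (only option left).
That leaves a_6 = 3. Eliminate 3 elsewhere: a_3.
a_3 must be 5 (only option left). So a_2 can't be 5.
Determined: a_3=5, a_4=1, a_6=3. The other variables each still have more than one consistent value. That makes 3.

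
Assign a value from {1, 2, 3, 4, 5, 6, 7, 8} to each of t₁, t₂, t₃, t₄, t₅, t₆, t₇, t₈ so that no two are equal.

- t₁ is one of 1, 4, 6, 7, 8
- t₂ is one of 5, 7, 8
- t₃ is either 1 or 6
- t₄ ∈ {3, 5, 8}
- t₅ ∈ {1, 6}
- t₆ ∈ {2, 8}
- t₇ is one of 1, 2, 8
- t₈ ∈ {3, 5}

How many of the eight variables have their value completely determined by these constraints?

The 8 variables together cover exactly {1, 2, 3, 4, 5, 6, 7, 8} — 8 values for 8 variables — and 4 appears only in t₁'s list, so t₁ = 4.
The 7 still-open variables draw from only 7 values {1, 2, 3, 5, 6, 7, 8}, so each is used; only t₂ can be 7, hence t₂ = 7.
t₃ and t₅ share exactly the 2 values {1, 6}; by pigeonhole those values go to them, so strike 1, 6 from t₇.
The 2 variables t₆ and t₇ are confined to {2, 8}, which locks those values in; drop them from t₄.
Determined: t₁=4, t₂=7. The other variables each still have more than one consistent value. That makes 2.

2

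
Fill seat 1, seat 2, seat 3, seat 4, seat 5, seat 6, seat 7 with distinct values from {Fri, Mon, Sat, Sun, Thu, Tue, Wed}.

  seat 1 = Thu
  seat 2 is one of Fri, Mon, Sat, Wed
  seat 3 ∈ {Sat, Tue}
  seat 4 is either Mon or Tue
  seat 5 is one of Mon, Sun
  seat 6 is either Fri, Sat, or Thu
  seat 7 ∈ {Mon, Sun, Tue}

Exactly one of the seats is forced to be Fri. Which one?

seat 6

seat 1 must be Thu (only option left). Strike Thu from seat 6.
The 6 still-open variables together cover exactly {Fri, Mon, Sat, Sun, Tue, Wed} — 6 values for 6 variables — and Wed appears only in seat 2's list, so seat 2 = Wed.
The 5 still-open variables draw from only 5 values {Fri, Mon, Sat, Sun, Tue}, so each is used; only seat 6 can be Fri, hence seat 6 = Fri.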